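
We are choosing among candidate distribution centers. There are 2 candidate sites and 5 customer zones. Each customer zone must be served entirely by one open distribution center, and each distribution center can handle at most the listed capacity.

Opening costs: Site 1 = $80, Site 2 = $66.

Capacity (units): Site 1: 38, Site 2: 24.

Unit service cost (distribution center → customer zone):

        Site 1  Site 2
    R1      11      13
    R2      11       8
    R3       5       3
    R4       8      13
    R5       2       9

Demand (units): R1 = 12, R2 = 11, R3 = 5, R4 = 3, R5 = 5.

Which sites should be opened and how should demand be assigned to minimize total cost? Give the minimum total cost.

Open {Site 1}: R1→Site 1 11·12=132, R2→Site 1 11·11=121, R3→Site 1 5·5=25, R4→Site 1 8·3=24, R5→Site 1 2·5=10.
Loads: Site 1 carries 36/38. Service 312; fixed 80; total 392.
Next best feasible plan costs 415.

Minimum total cost: 392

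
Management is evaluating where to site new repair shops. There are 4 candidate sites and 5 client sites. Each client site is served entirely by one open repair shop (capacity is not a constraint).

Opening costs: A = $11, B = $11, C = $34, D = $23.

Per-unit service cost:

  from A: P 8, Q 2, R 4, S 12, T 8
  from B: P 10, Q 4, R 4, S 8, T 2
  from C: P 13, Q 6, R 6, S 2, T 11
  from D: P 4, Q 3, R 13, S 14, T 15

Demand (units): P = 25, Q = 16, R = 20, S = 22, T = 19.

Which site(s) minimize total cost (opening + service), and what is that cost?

For any fixed open set, each client site goes to its cheapest open site; total = fixed + service.
{A, B, C, D}: P→D 4·25=100, Q→A 2·16=32, R→A 4·20=80, S→C 2·22=44, T→B 2·19=38. Service 294; fixed 79; total 373.
{B, C, D}: service 310 + fixed 68 = 378
{A, B, C}: service 394 + fixed 56 = 450
{A}: service 728 + fixed 11 = 739
(All 15 nonempty subsets were checked; A, B, C and D is lowest.)

Open A, B, C and D; minimum total cost 373.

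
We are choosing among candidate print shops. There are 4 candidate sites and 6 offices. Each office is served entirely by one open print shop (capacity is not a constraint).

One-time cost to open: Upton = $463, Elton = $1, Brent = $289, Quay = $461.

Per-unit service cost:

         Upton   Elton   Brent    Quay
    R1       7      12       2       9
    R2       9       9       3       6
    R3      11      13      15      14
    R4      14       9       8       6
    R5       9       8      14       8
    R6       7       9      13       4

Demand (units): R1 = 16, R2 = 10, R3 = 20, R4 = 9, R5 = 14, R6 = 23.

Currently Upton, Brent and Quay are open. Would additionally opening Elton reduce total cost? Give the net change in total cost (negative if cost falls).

Current service cost with {Upton, Brent, Quay}: 540.
Adding Elton: each office re-picks its cheapest; new service cost 540, saving 0.
Extra fixed cost: 1. Net change = 1 − 0 = 1.
(Totals: 1753 → 1754.)

No — net change +1 (cost rises by 1).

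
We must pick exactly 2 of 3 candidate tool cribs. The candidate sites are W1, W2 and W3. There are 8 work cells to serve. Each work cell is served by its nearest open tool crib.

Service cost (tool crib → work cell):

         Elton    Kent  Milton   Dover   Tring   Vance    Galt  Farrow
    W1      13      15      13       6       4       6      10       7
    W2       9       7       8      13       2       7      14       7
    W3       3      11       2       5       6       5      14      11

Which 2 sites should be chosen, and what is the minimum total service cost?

Choose W2 and W3; total service cost 45.

With exactly 2 open, each work cell uses its cheapest among the chosen.
{W2, W3}: Elton→W3 3, Kent→W2 7, Milton→W3 2, Dover→W3 5, Tring→W2 2, Vance→W3 5, Galt→W2 14, Farrow→W2 7. Service cost 45.
{W1, W3}: service cost 47
{W1, W2}: service cost 55
Among all 3 size-2 choices, {W2, W3} is lowest.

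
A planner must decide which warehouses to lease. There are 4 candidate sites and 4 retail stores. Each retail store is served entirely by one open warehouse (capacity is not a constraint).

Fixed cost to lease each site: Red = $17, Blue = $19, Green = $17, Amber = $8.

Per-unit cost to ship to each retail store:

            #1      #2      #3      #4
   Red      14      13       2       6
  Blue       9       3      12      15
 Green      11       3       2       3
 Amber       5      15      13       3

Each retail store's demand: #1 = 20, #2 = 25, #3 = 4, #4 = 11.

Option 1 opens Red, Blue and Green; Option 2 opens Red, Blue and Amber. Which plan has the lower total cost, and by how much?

Option 1: {Red, Blue, Green}: #1→Blue 9·20=180, #2→Blue 3·25=75, #3→Red 2·4=8, #4→Green 3·11=33. Service 296; fixed 53; total 349.
Option 2: {Red, Blue, Amber}: #1→Amber 5·20=100, #2→Blue 3·25=75, #3→Red 2·4=8, #4→Amber 3·11=33. Service 216; fixed 44; total 260.
Difference: |349 − 260| = 89.

Option 2 is cheaper by 89.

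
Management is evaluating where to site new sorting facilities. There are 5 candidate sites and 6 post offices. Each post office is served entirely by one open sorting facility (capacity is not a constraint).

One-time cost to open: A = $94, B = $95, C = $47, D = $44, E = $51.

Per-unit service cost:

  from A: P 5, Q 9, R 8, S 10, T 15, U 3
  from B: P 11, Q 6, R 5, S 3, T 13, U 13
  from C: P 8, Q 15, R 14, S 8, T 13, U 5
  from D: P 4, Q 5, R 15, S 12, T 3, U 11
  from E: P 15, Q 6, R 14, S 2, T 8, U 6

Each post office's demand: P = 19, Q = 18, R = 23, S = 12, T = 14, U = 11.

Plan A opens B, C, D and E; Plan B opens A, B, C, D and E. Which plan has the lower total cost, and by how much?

Plan A: {B, C, D, E}: P→D 4·19=76, Q→D 5·18=90, R→B 5·23=115, S→E 2·12=24, T→D 3·14=42, U→C 5·11=55. Service 402; fixed 237; total 639.
Plan B: {A, B, C, D, E}: P→D 4·19=76, Q→D 5·18=90, R→B 5·23=115, S→E 2·12=24, T→D 3·14=42, U→A 3·11=33. Service 380; fixed 331; total 711.
Difference: |639 − 711| = 72.

Plan A is cheaper by 72.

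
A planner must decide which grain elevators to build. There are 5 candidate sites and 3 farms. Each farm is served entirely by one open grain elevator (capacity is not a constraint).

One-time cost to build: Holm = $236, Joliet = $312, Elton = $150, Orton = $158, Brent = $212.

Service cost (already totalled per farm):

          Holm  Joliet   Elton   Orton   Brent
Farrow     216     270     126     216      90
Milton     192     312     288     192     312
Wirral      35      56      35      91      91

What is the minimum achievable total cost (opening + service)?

Minimum total cost: 599

For any fixed open set, each farm goes to its cheapest open site; total = fixed + service.
{Elton}: Farrow→Elton 126, Milton→Elton 288, Wirral→Elton 35. Service 449; fixed 150; total 599.
{Orton}: service 499 + fixed 158 = 657
{Elton, Orton}: Farrow→Elton 126, Milton→Orton 192, Wirral→Elton 35. Service 353; fixed 308; total 661.
{Holm, Joliet, Elton, Orton, Brent}: service 317 + fixed 1068 = 1385
No other subset beats 599.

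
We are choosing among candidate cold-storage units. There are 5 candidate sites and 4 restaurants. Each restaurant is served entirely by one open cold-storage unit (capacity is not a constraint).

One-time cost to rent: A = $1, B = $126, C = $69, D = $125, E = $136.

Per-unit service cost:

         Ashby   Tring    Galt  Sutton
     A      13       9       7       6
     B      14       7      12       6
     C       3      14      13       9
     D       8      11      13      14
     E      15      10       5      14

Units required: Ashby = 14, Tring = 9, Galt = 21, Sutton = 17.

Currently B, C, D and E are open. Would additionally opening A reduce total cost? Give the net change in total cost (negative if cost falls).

Current service cost with {B, C, D, E}: 312.
Adding A: each restaurant re-picks its cheapest; new service cost 312, saving 0.
Extra fixed cost: 1. Net change = 1 − 0 = 1.
(Totals: 768 → 769.)

No — net change +1 (cost rises by 1).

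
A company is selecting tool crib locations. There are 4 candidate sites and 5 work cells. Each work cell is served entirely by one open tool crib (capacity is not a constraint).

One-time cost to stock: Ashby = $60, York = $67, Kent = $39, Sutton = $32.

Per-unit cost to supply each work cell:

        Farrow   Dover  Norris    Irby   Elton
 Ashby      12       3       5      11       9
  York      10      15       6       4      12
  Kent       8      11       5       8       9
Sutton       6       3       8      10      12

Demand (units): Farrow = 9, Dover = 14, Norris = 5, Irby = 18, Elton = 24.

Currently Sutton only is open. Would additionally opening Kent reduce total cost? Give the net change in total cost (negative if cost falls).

Current service cost with {Sutton}: 604.
Adding Kent: each work cell re-picks its cheapest; new service cost 481, saving 123.
Extra fixed cost: 39. Net change = 39 − 123 = -84.
(Totals: 636 → 552.)

Yes — net change −84 (cost falls by 84).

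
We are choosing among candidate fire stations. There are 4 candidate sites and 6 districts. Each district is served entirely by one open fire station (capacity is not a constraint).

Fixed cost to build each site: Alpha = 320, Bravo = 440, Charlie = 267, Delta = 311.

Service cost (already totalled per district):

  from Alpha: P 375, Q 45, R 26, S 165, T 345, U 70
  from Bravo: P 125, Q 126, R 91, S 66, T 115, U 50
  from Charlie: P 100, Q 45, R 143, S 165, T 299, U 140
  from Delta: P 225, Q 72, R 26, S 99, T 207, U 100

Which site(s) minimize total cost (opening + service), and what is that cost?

Open Bravo only; minimum total cost 1013.

For any fixed open set, each district goes to its cheapest open site; total = fixed + service.
{Bravo}: P→Bravo 125, Q→Bravo 126, R→Bravo 91, S→Bravo 66, T→Bravo 115, U→Bravo 50. Service 573; fixed 440; total 1013.
{Delta}: service 729 + fixed 311 = 1040
{Charlie, Delta}: service 577 + fixed 578 = 1155
{Alpha, Bravo, Charlie, Delta}: P→Charlie 100, Q→Alpha 45, R→Alpha 26, S→Bravo 66, T→Bravo 115, U→Bravo 50. Service 402; fixed 1338; total 1740.
No other subset beats 1013.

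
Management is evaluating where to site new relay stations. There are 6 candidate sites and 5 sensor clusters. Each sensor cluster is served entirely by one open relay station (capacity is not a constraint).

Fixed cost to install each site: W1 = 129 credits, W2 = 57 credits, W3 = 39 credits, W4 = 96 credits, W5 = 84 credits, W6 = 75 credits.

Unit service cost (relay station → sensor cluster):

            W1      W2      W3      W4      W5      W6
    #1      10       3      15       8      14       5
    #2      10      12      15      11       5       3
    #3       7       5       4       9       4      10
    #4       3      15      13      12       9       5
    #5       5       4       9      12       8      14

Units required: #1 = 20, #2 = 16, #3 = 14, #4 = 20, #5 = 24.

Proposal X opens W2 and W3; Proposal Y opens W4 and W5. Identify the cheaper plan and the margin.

Proposal X is cheaper by 88.

Proposal X: {W2, W3}: #1→W2 3·20=60, #2→W2 12·16=192, #3→W3 4·14=56, #4→W3 13·20=260, #5→W2 4·24=96. Service 664; fixed 96; total 760.
Proposal Y: {W4, W5}: #1→W4 8·20=160, #2→W5 5·16=80, #3→W5 4·14=56, #4→W5 9·20=180, #5→W5 8·24=192. Service 668; fixed 180; total 848.
Difference: |760 − 848| = 88.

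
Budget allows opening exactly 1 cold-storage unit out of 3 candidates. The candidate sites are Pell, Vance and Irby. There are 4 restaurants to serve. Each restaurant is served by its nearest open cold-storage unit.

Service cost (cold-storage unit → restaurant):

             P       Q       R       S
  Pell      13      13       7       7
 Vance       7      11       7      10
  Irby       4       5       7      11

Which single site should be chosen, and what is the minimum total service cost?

With exactly 1 open, each restaurant uses its cheapest among the chosen.
{Irby}: P→Irby 4, Q→Irby 5, R→Irby 7, S→Irby 11. Service cost 27.
{Vance}: service cost 35
{Pell}: service cost 40
Among all 3 size-1 choices, {Irby} is lowest.

Choose Irby only; total service cost 27.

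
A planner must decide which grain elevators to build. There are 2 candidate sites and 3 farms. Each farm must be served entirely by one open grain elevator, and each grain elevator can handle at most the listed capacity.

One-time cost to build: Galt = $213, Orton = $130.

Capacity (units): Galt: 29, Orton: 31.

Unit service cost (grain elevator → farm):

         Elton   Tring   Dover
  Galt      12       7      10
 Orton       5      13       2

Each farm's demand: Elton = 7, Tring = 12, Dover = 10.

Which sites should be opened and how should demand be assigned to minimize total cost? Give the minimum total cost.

Minimum total cost: 341

Open {Orton}: Elton→Orton 5·7=35, Tring→Orton 13·12=156, Dover→Orton 2·10=20.
Loads: Orton carries 29/31. Service 211; fixed 130; total 341.
Next best feasible plan costs 481.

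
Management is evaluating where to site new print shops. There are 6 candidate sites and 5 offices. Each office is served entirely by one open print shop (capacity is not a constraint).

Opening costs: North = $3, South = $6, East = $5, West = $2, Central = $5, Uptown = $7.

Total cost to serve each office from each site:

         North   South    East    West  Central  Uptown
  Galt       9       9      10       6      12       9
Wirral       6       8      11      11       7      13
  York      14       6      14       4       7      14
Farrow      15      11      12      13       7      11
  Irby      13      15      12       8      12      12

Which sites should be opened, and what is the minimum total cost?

Open West and Central; minimum total cost 39.

For any fixed open set, each office goes to its cheapest open site; total = fixed + service.
{West, Central}: Galt→West 6, Wirral→Central 7, York→West 4, Farrow→Central 7, Irby→West 8. Service 32; fixed 7; total 39.
{North, West, Central}: service 31 + fixed 10 = 41
{North, West}: Galt→West 6, Wirral→North 6, York→West 4, Farrow→West 13, Irby→West 8. Service 37; fixed 5; total 42.
{North, South, East, West, Central, Uptown}: service 31 + fixed 28 = 59
No other subset beats 39.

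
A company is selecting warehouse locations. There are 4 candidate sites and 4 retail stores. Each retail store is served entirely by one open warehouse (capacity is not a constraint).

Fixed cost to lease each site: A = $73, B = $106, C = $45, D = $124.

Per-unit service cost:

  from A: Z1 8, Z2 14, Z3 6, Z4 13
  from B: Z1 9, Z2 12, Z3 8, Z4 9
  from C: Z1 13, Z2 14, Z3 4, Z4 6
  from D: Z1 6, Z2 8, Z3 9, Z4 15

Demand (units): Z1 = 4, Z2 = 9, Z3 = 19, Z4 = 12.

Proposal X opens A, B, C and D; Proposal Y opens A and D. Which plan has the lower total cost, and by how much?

Proposal X: {A, B, C, D}: Z1→D 6·4=24, Z2→D 8·9=72, Z3→C 4·19=76, Z4→C 6·12=72. Service 244; fixed 348; total 592.
Proposal Y: {A, D}: Z1→D 6·4=24, Z2→D 8·9=72, Z3→A 6·19=114, Z4→A 13·12=156. Service 366; fixed 197; total 563.
Difference: |592 − 563| = 29.

Proposal Y is cheaper by 29.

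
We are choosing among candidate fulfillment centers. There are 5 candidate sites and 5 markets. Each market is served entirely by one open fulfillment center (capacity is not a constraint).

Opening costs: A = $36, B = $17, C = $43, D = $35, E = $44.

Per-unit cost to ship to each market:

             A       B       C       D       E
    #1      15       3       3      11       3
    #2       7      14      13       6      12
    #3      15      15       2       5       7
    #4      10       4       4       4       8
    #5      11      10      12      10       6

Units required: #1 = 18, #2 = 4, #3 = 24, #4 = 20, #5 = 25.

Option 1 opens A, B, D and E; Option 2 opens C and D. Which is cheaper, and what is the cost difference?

Option 2 is cheaper by 26.

Option 1: {A, B, D, E}: #1→B 3·18=54, #2→D 6·4=24, #3→D 5·24=120, #4→B 4·20=80, #5→E 6·25=150. Service 428; fixed 132; total 560.
Option 2: {C, D}: #1→C 3·18=54, #2→D 6·4=24, #3→C 2·24=48, #4→C 4·20=80, #5→D 10·25=250. Service 456; fixed 78; total 534.
Difference: |560 − 534| = 26.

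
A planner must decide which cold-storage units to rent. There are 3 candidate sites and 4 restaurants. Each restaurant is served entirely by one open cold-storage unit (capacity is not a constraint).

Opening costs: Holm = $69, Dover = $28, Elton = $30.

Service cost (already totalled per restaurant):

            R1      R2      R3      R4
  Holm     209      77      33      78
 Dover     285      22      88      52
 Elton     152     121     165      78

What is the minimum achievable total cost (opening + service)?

For any fixed open set, each restaurant goes to its cheapest open site; total = fixed + service.
{Dover, Elton}: R1→Elton 152, R2→Dover 22, R3→Dover 88, R4→Dover 52. Service 314; fixed 58; total 372.
{Holm, Dover, Elton}: R1→Elton 152, R2→Dover 22, R3→Holm 33, R4→Dover 52. Service 259; fixed 127; total 386.
{Holm, Dover}: service 316 + fixed 97 = 413
{Dover}: R1→Dover 285, R2→Dover 22, R3→Dover 88, R4→Dover 52. Service 447; fixed 28; total 475.
(All 7 nonempty subsets were checked; Dover and Elton is lowest.)

Minimum total cost: 372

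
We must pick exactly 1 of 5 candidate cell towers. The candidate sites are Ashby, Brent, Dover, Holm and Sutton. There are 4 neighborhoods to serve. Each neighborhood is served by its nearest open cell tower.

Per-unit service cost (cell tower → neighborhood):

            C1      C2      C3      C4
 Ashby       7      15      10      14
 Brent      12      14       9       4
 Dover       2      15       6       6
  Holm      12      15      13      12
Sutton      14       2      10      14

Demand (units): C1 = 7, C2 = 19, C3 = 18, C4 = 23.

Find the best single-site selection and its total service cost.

Choose Dover only; total service cost 545.

With exactly 1 open, each neighborhood uses its cheapest among the chosen.
{Dover}: C1→Dover 2·7=14, C2→Dover 15·19=285, C3→Dover 6·18=108, C4→Dover 6·23=138. Service cost 545.
{Brent}: service cost 604
{Sutton}: service cost 638
Among all 5 size-1 choices, {Dover} is lowest.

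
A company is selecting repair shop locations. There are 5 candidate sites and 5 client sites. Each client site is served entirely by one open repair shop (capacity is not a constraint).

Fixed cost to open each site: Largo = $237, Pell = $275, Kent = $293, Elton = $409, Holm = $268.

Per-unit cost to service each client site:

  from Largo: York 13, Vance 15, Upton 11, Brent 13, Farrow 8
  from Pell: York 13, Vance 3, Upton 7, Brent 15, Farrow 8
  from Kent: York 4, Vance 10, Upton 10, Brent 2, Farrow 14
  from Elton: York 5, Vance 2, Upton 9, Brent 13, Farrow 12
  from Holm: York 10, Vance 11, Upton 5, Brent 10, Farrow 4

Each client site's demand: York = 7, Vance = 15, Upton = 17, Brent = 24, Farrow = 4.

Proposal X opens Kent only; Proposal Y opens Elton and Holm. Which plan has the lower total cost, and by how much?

Proposal X is cheaper by 338.

Proposal X: {Kent}: York→Kent 4·7=28, Vance→Kent 10·15=150, Upton→Kent 10·17=170, Brent→Kent 2·24=48, Farrow→Kent 14·4=56. Service 452; fixed 293; total 745.
Proposal Y: {Elton, Holm}: York→Elton 5·7=35, Vance→Elton 2·15=30, Upton→Holm 5·17=85, Brent→Holm 10·24=240, Farrow→Holm 4·4=16. Service 406; fixed 677; total 1083.
Difference: |745 − 1083| = 338.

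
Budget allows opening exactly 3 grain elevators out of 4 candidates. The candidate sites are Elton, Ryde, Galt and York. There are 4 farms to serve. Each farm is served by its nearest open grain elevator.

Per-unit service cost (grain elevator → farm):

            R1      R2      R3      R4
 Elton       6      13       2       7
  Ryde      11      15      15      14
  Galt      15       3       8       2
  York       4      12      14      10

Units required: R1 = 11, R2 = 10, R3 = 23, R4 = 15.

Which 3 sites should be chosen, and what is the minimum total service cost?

Choose Elton, Galt and York; total service cost 150.

With exactly 3 open, each farm uses its cheapest among the chosen.
{Elton, Galt, York}: R1→York 4·11=44, R2→Galt 3·10=30, R3→Elton 2·23=46, R4→Galt 2·15=30. Service cost 150.
{Elton, Ryde, Galt}: service cost 172
{Ryde, Galt, York}: service cost 288
Among all 4 size-3 choices, {Elton, Galt, York} is lowest.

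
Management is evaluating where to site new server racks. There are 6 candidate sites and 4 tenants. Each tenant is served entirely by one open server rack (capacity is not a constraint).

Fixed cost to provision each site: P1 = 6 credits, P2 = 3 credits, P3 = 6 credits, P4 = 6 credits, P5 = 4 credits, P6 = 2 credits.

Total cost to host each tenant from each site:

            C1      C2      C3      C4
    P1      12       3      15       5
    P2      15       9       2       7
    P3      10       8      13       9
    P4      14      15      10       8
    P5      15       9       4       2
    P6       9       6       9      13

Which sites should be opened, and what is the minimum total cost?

Open P5 and P6; minimum total cost 27.

For any fixed open set, each tenant goes to its cheapest open site; total = fixed + service.
{P5, P6}: C1→P6 9, C2→P6 6, C3→P5 4, C4→P5 2. Service 21; fixed 6; total 27.
{P2, P5, P6}: service 19 + fixed 9 = 28
{P2, P6}: C1→P6 9, C2→P6 6, C3→P2 2, C4→P2 7. Service 24; fixed 5; total 29.
{P1, P2, P3, P4, P5, P6}: C1→P6 9, C2→P1 3, C3→P2 2, C4→P5 2. Service 16; fixed 27; total 43.
No other subset beats 27.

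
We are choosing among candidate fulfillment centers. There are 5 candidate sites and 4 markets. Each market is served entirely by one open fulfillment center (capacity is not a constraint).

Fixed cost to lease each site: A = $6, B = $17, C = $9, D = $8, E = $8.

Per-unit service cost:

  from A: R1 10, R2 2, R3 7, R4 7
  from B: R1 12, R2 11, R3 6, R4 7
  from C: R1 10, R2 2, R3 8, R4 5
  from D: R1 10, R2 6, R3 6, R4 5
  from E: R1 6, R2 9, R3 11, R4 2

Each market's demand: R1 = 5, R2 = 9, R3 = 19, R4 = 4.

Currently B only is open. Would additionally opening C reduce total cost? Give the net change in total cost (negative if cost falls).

Current service cost with {B}: 301.
Adding C: each market re-picks its cheapest; new service cost 202, saving 99.
Extra fixed cost: 9. Net change = 9 − 99 = -90.
(Totals: 318 → 228.)

Yes — net change −90 (cost falls by 90).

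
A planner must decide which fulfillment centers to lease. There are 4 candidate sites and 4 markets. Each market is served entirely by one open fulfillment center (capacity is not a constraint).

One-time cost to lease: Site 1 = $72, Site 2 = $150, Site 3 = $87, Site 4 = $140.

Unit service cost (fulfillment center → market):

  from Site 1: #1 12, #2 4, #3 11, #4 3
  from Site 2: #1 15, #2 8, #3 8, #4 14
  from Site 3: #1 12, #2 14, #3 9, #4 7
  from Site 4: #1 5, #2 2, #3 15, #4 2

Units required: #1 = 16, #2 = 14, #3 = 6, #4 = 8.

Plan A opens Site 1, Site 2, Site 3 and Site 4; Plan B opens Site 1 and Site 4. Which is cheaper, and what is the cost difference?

Plan A: {Site 1, Site 2, Site 3, Site 4}: #1→Site 4 5·16=80, #2→Site 4 2·14=28, #3→Site 2 8·6=48, #4→Site 4 2·8=16. Service 172; fixed 449; total 621.
Plan B: {Site 1, Site 4}: #1→Site 4 5·16=80, #2→Site 4 2·14=28, #3→Site 1 11·6=66, #4→Site 4 2·8=16. Service 190; fixed 212; total 402.
Difference: |621 − 402| = 219.

Plan B is cheaper by 219.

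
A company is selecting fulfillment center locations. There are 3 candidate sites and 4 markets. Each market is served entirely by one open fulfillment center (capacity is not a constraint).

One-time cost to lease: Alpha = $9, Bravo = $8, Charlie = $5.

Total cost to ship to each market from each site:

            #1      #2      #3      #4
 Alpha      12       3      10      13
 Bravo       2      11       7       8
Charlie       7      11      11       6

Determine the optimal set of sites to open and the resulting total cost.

Open Bravo only; minimum total cost 36.

For any fixed open set, each market goes to its cheapest open site; total = fixed + service.
{Bravo}: #1→Bravo 2, #2→Bravo 11, #3→Bravo 7, #4→Bravo 8. Service 28; fixed 8; total 36.
{Alpha, Bravo}: service 20 + fixed 17 = 37
{Bravo, Charlie}: service 26 + fixed 13 = 39
{Alpha, Bravo, Charlie}: #1→Bravo 2, #2→Alpha 3, #3→Bravo 7, #4→Charlie 6. Service 18; fixed 22; total 40.
No other subset beats 36.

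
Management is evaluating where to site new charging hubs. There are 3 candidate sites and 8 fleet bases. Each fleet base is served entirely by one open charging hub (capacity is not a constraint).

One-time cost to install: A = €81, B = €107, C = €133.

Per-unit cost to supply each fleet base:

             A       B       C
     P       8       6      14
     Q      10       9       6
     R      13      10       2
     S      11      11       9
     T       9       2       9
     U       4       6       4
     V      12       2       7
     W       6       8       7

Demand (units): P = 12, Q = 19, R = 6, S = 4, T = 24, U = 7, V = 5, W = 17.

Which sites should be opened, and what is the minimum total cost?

For any fixed open set, each fleet base goes to its cheapest open site; total = fixed + service.
{B, C}: P→B 6·12=72, Q→C 6·19=114, R→C 2·6=12, S→C 9·4=36, T→B 2·24=48, U→C 4·7=28, V→B 2·5=10, W→C 7·17=119. Service 439; fixed 240; total 679.
{B}: P→B 6·12=72, Q→B 9·19=171, R→B 10·6=60, S→B 11·4=44, T→B 2·24=48, U→B 6·7=42, V→B 2·5=10, W→B 8·17=136. Service 583; fixed 107; total 690.
{A, B}: P→B 6·12=72, Q→B 9·19=171, R→B 10·6=60, S→A 11·4=44, T→B 2·24=48, U→A 4·7=28, V→B 2·5=10, W→A 6·17=102. Service 535; fixed 188; total 723.
{A, B, C}: service 422 + fixed 321 = 743
(All 7 nonempty subsets were checked; B and C is lowest.)

Open B and C; minimum total cost 679.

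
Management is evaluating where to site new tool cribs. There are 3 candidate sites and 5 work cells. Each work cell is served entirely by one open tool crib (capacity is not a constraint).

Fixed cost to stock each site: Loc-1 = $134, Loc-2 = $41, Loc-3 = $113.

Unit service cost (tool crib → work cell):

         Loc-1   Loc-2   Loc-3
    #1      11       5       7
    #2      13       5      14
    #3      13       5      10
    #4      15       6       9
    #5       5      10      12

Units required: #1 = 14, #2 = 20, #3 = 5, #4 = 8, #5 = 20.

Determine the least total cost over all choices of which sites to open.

For any fixed open set, each work cell goes to its cheapest open site; total = fixed + service.
{Loc-2}: #1→Loc-2 5·14=70, #2→Loc-2 5·20=100, #3→Loc-2 5·5=25, #4→Loc-2 6·8=48, #5→Loc-2 10·20=200. Service 443; fixed 41; total 484.
{Loc-1, Loc-2}: service 343 + fixed 175 = 518
{Loc-2, Loc-3}: service 443 + fixed 154 = 597
{Loc-1, Loc-2, Loc-3}: service 343 + fixed 288 = 631
(All 7 nonempty subsets were checked; Loc-2 only is lowest.)

Minimum total cost: 484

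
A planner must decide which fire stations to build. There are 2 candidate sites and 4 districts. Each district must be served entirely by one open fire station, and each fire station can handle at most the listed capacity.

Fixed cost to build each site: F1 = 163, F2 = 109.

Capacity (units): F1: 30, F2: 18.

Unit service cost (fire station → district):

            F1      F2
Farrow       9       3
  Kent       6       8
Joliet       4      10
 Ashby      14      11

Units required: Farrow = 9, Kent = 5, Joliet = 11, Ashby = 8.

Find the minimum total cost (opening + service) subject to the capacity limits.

Minimum total cost: 461

Open {F1, F2}: Farrow→F2 3·9=27, Kent→F1 6·5=30, Joliet→F1 4·11=44, Ashby→F2 11·8=88.
Loads: F1 carries 16/30, F2 carries 17/18. Service 189; fixed 272; total 461.
Next best feasible plan costs 485.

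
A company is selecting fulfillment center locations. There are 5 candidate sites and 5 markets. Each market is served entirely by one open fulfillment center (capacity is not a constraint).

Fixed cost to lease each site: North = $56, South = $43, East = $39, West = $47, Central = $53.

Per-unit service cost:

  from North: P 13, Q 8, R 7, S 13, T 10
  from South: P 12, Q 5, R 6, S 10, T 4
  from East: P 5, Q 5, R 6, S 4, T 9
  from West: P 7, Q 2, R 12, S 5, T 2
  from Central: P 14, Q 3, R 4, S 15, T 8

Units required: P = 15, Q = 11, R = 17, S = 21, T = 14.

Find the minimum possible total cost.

For any fixed open set, each market goes to its cheapest open site; total = fixed + service.
{East, West}: P→East 5·15=75, Q→West 2·11=22, R→East 6·17=102, S→East 4·21=84, T→West 2·14=28. Service 311; fixed 86; total 397.
{East, West, Central}: service 277 + fixed 139 = 416
{West, Central}: service 328 + fixed 100 = 428
{North, South, East, West, Central}: service 277 + fixed 238 = 515
No other subset beats 397.

Minimum total cost: 397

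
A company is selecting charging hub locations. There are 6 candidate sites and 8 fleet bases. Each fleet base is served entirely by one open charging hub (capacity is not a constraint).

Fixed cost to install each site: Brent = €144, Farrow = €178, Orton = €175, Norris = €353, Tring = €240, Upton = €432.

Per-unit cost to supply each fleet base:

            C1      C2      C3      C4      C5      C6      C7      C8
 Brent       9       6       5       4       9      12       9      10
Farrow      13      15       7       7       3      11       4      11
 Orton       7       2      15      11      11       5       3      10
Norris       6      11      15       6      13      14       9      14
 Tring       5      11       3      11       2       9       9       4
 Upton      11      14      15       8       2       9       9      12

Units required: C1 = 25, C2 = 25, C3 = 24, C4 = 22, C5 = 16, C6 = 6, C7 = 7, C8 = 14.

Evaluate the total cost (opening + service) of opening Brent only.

Total cost: 1146

Each fleet base is assigned to its cheapest site among the open ones.
{Brent}: C1→Brent 9·25=225, C2→Brent 6·25=150, C3→Brent 5·24=120, C4→Brent 4·22=88, C5→Brent 9·16=144, C6→Brent 12·6=72, C7→Brent 9·7=63, C8→Brent 10·14=140. Service 1002; fixed 144; total 1146.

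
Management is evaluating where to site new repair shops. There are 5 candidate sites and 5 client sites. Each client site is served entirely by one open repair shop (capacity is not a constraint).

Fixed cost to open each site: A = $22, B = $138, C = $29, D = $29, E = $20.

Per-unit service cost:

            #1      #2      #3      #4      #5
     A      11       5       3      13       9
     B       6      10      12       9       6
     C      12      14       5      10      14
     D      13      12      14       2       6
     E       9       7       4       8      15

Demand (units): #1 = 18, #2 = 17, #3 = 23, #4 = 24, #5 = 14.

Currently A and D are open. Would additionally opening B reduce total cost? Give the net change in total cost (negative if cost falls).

No — net change +48 (cost rises by 48).

Current service cost with {A, D}: 484.
Adding B: each client site re-picks its cheapest; new service cost 394, saving 90.
Extra fixed cost: 138. Net change = 138 − 90 = 48.
(Totals: 535 → 583.)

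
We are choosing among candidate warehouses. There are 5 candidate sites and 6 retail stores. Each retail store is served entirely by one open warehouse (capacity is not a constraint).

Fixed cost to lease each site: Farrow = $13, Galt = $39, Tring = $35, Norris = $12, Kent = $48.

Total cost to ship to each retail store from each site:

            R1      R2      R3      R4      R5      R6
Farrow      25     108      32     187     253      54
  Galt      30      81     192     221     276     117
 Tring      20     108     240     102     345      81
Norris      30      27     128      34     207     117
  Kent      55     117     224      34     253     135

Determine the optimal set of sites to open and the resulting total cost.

Open Farrow and Norris; minimum total cost 404.

For any fixed open set, each retail store goes to its cheapest open site; total = fixed + service.
{Farrow, Norris}: R1→Farrow 25, R2→Norris 27, R3→Farrow 32, R4→Norris 34, R5→Norris 207, R6→Farrow 54. Service 379; fixed 25; total 404.
{Farrow, Tring, Norris}: service 374 + fixed 60 = 434
{Farrow, Galt, Norris}: R1→Farrow 25, R2→Norris 27, R3→Farrow 32, R4→Norris 34, R5→Norris 207, R6→Farrow 54. Service 379; fixed 64; total 443.
{Farrow, Galt, Tring, Norris, Kent}: service 374 + fixed 147 = 521
No other subset beats 404.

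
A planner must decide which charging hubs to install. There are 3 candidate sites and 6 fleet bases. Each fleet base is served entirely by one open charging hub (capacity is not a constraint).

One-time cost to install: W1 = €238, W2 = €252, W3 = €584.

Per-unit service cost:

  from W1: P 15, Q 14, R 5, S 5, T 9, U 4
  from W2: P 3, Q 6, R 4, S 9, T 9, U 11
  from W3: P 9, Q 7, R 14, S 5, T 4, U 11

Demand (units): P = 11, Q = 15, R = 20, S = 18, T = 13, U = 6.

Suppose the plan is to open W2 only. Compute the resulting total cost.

Total cost: 800

Each fleet base is assigned to its cheapest site among the open ones.
{W2}: P→W2 3·11=33, Q→W2 6·15=90, R→W2 4·20=80, S→W2 9·18=162, T→W2 9·13=117, U→W2 11·6=66. Service 548; fixed 252; total 800.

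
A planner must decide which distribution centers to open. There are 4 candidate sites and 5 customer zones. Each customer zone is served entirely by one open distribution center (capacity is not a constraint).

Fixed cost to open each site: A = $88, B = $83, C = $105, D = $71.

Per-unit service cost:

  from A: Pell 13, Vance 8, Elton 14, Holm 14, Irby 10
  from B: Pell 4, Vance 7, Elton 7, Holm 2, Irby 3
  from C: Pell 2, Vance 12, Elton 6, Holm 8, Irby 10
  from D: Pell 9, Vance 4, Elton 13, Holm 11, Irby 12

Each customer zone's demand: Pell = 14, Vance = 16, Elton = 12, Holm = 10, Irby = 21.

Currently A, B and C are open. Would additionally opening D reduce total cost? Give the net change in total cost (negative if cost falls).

No — net change +23 (cost rises by 23).

Current service cost with {A, B, C}: 295.
Adding D: each customer zone re-picks its cheapest; new service cost 247, saving 48.
Extra fixed cost: 71. Net change = 71 − 48 = 23.
(Totals: 571 → 594.)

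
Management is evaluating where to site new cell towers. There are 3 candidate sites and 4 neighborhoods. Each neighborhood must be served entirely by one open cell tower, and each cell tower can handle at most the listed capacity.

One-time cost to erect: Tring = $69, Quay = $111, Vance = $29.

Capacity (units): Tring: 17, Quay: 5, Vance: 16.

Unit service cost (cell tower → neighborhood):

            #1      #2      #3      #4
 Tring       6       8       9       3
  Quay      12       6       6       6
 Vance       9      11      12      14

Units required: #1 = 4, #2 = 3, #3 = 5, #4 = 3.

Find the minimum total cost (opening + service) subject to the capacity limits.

Minimum total cost: 171

Open {Tring}: #1→Tring 6·4=24, #2→Tring 8·3=24, #3→Tring 9·5=45, #4→Tring 3·3=9.
Loads: Tring carries 15/17. Service 102; fixed 69; total 171.
Next best feasible plan costs 200.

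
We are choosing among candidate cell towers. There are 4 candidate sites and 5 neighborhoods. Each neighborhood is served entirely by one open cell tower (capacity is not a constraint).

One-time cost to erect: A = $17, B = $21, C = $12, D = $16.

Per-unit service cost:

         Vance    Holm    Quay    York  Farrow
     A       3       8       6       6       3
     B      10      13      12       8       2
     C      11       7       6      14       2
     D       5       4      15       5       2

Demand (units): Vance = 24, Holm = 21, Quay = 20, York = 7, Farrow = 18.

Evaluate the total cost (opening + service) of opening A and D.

Total cost: 380

Each neighborhood is assigned to its cheapest site among the open ones.
{A, D}: Vance→A 3·24=72, Holm→D 4·21=84, Quay→A 6·20=120, York→D 5·7=35, Farrow→D 2·18=36. Service 347; fixed 33; total 380.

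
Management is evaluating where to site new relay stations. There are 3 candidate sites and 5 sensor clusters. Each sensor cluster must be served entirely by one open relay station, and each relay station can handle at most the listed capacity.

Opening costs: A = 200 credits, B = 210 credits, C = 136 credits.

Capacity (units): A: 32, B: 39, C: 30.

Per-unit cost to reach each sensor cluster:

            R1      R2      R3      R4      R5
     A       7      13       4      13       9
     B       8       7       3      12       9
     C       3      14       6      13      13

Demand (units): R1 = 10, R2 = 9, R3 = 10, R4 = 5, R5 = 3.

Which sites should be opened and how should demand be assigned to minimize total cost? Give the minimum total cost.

Minimum total cost: 470

Open {B}: R1→B 8·10=80, R2→B 7·9=63, R3→B 3·10=30, R4→B 12·5=60, R5→B 9·3=27.
Loads: B carries 37/39. Service 260; fixed 210; total 470.
Next best feasible plan costs 556.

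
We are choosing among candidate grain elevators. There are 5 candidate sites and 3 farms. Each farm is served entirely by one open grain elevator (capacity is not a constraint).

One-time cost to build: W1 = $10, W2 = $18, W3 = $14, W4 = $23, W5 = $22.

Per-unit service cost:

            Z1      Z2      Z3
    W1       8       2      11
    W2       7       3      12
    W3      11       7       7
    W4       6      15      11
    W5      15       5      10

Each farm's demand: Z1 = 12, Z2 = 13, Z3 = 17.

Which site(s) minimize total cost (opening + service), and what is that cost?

For any fixed open set, each farm goes to its cheapest open site; total = fixed + service.
{W1, W3, W4}: Z1→W4 6·12=72, Z2→W1 2·13=26, Z3→W3 7·17=119. Service 217; fixed 47; total 264.
{W1, W3}: service 241 + fixed 24 = 265
{W1, W2, W3}: service 229 + fixed 42 = 271
{W1, W2, W3, W4, W5}: service 217 + fixed 87 = 304
No other subset beats 264.

Open W1, W3 and W4; minimum total cost 264.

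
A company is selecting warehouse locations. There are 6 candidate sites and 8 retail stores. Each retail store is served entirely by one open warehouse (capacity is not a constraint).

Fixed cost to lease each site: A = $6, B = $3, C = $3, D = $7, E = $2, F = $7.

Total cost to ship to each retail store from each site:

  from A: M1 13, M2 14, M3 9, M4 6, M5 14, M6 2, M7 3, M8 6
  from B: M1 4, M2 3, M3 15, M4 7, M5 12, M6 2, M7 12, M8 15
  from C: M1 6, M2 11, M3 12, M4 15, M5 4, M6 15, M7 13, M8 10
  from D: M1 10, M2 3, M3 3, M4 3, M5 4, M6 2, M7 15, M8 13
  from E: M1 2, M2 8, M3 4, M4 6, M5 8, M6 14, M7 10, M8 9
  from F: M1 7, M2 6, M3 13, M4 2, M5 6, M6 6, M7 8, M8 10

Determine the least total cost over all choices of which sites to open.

Minimum total cost: 41

For any fixed open set, each retail store goes to its cheapest open site; total = fixed + service.
{A, D, E}: M1→E 2, M2→D 3, M3→D 3, M4→D 3, M5→D 4, M6→A 2, M7→A 3, M8→A 6. Service 26; fixed 15; total 41.
{A, B, C, E}: service 30 + fixed 14 = 44
{A, B, D}: service 28 + fixed 16 = 44
{A, B, C, D, E, F}: service 25 + fixed 28 = 53
No other subset beats 41.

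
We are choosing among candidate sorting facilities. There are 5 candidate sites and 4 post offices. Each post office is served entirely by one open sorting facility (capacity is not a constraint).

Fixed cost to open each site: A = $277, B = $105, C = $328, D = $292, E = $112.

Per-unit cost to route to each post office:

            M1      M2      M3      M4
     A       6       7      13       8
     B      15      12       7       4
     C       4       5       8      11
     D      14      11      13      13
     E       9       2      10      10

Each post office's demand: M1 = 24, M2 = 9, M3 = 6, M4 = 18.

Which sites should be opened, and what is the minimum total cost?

Open B and E; minimum total cost 565.

For any fixed open set, each post office goes to its cheapest open site; total = fixed + service.
{B, E}: M1→E 9·24=216, M2→E 2·9=18, M3→B 7·6=42, M4→B 4·18=72. Service 348; fixed 217; total 565.
{E}: service 474 + fixed 112 = 586
{B}: service 582 + fixed 105 = 687
{A, B, C, D, E}: service 228 + fixed 1114 = 1342
No other subset beats 565.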